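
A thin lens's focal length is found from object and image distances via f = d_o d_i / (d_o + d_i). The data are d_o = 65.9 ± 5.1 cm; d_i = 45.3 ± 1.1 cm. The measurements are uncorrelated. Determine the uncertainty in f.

0.930 cm

∂f/∂d_o = (d_i/(d_o+d_i))² = 0.166;  ∂f/∂d_i = (d_o/(d_o+d_i))² = 0.351
δf = √((∂f/∂d_o · δd_o)² + (∂f/∂d_i · δd_i)²) = √(0.716 + 0.149) = 0.930 cm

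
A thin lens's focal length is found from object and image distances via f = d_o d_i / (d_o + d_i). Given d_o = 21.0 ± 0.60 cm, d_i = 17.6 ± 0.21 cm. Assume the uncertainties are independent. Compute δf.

∂f/∂d_o = (d_i/(d_o+d_i))² = 0.208;  ∂f/∂d_i = (d_o/(d_o+d_i))² = 0.296
δf = √((∂f/∂d_o · δd_o)² + (∂f/∂d_i · δd_i)²) = √(0.0156 + 0.00386) = 0.139 cm

0.139 cm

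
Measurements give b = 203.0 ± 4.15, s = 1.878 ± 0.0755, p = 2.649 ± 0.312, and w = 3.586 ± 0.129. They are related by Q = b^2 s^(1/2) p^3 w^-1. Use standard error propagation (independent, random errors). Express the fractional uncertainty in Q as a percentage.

Since Q is a product/quotient, work with relative uncertainties:
  (2·δb/b)² = (2×0.0204)² = 0.00167;  (½·δs/s)² = (0.5×0.0402)² = 0.000404;  (3·δp/p)² = (3×0.118)² = 0.125;  (-1·δw/w)² = (-1×0.0360)² = 0.00129
δQ/Q = √(0.128) = 0.358

35.8%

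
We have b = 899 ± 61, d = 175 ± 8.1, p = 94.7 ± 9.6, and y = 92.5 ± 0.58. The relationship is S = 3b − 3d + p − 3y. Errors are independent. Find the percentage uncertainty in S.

Sums and differences: (δS)² = Σ (cᵢ δxᵢ)².
  (3·δb)² = 33500;  (3·δd)² = 590;  (δp)² = 92.2;  (3·δy)² = 3.03
δS = √(34200) = 185
S = 1990, so δS/S = 185/1990 = 0.0929.

9.29%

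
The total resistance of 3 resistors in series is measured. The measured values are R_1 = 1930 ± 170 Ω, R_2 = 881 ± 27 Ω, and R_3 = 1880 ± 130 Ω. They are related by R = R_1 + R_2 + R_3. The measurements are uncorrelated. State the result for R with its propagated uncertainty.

Absolute uncertainties add in quadrature for a linear combination:
  (δR_1)² = 28900;  (δR_2)² = 729;  (δR_3)² = 16900
δR = √(46500) = 216 Ω
R = 4690 Ω.

4690 ± 216 Ω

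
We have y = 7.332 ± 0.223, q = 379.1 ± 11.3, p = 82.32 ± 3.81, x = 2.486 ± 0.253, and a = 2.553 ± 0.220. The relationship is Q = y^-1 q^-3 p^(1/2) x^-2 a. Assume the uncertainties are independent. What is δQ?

Q is a product of powers, so relative uncertainties combine in quadrature:
  (-1·δy/y)² = (-1×0.0304)² = 0.000925;  (-3·δq/q)² = (-3×0.0298)² = 0.00800;  (½·δp/p)² = (0.5×0.0463)² = 0.000536;  (-2·δx/x)² = (-2×0.102)² = 0.0414;  (1·δa/a)² = (1×0.0862)² = 0.00743
δQ/Q = √(0.0583) = 0.241
Q = 9.382e-09, so δQ = 0.241 × 9.382e-09 = 2.27e-09.

2.27e-09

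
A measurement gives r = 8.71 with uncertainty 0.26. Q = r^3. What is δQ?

59.2

Each factor contributes (exponent × relative error)² to (δQ/Q)²:
  (3·δr/r)² = (3×0.0299)² = 0.00802
δQ/Q = √(0.00802) = 0.0896
Q = 661, so δQ = 0.0896 × 661 = 59.2.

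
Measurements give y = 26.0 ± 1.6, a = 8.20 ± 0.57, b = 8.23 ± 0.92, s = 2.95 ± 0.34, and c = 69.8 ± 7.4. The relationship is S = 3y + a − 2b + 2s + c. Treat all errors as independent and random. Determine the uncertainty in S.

Absolute uncertainties add in quadrature for a linear combination:
  (3·δy)² = 23.0;  (δa)² = 0.325;  (2·δb)² = 3.39;  (2·δs)² = 0.462;  (δc)² = 54.8
δS = √(82.0) = 9.05

9.05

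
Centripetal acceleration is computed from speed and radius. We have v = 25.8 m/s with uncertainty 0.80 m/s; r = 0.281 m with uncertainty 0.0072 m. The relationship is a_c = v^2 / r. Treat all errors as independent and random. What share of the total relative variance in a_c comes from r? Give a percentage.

(δa_c/a_c)² = (2·δv/v)² + (-1·δr/r)²
  v term: (2×0.0310)² = 0.00385
  r term: (-1×0.0256)² = 0.000657
Total = 0.00450. Share from r = 0.000657/0.00450 = 0.146.

14.6%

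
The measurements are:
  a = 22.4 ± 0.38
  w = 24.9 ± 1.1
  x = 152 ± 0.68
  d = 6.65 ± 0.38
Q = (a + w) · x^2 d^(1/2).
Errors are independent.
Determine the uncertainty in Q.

Let u = a + w = 47.3. δu = √(δa² + δw²) = √(0.144 + 1.21) = 1.16, so δu/u = 0.0246.
Q is then a monomial in u, x, d:
δQ/Q = √((δu/u)² + (2·δx/x)² + (½·δd/d)²) = √(0.000605 + 8.01e-05 + 0.000816) = 0.0388
Q = 2.82e+06, so δQ = 0.0388 × 2.82e+06 = 1.09e+05.

1.09e+05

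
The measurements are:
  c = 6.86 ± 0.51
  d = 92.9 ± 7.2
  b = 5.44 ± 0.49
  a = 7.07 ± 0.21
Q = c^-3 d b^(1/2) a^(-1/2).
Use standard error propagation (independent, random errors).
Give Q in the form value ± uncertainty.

Since Q is a product/quotient, work with relative uncertainties:
  (-3·δc/c)² = (-3×0.0743)² = 0.0497;  (1·δd/d)² = (1×0.0775)² = 0.00601;  (½·δb/b)² = (0.5×0.0901)² = 0.00203;  (−½·δa/a)² = (-0.5×0.0297)² = 0.000221
δQ/Q = √(0.0580) = 0.241
Q = 0.252, so δQ = 0.241 × 0.252 = 0.0608.

0.252 ± 0.0608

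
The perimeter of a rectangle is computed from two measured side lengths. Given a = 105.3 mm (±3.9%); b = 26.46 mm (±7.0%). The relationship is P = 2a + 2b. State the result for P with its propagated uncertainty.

For a sum/difference, combine absolute errors in quadrature:
  (2·δa)² = 67.5;  (2·δb)² = 13.7
δP = √(81.2) = 9.01 mm
P = 263.5 mm.

263.5 ± 9.01 mm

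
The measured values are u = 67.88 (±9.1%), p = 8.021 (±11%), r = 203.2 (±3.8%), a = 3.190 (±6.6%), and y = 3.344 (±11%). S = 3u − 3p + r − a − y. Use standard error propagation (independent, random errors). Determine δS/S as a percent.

Absolute uncertainties add in quadrature for a linear combination:
  (3·δu)² = 343;  (3·δp)² = 7.01;  (δr)² = 59.6;  (δa)² = 0.0443;  (δy)² = 0.135
δS = √(410) = 20.3
S = 376.2, so δS/S = 20.3/376.2 = 0.0538.

5.38%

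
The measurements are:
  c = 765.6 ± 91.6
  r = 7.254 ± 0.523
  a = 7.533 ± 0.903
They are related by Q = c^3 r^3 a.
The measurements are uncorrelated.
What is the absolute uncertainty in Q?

5.62e+11

For a monomial Q ∝ c^3, r^3, a, fractional errors add in quadrature:
  (3·δc/c)² = (3×0.120)² = 0.129;  (3·δr/r)² = (3×0.0721)² = 0.0468;  (1·δa/a)² = (1×0.120)² = 0.0144
δQ/Q = √(0.190) = 0.436
Q = 1.29e+12, so δQ = 0.436 × 1.29e+12 = 5.62e+11.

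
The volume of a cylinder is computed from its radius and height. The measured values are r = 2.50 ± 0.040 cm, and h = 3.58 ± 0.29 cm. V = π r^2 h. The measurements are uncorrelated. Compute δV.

6.12 cm^3

For a monomial V ∝ r^2, h, fractional errors add in quadrature:
  (2·δr/r)² = (2×0.0160)² = 0.00102;  (1·δh/h)² = (1×0.0810)² = 0.00656
δV/V = √(0.00759) = 0.0871
V = 70.3 cm^3, so δV = 0.0871 × 70.3 = 6.12 cm^3.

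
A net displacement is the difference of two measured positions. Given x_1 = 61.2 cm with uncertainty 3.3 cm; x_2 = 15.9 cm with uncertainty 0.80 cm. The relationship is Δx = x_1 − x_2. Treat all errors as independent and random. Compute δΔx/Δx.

0.0750

For a sum/difference, combine absolute errors in quadrature:
  (δx_1)² = 10.9;  (δx_2)² = 0.640
δΔx = √(11.5) = 3.40 cm
Δx = 45.3 cm, so δΔx/Δx = 3.40/45.3 = 0.0750.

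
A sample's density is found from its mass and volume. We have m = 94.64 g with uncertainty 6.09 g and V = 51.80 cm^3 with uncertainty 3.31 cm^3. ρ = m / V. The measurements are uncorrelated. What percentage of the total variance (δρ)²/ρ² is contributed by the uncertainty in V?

49.6%

(δρ/ρ)² = (1·δm/m)² + (-1·δV/V)²
  m term: (1×0.0643)² = 0.00414
  V term: (-1×0.0639)² = 0.00408
Total = 0.00822. Share from V = 0.00408/0.00822 = 0.496.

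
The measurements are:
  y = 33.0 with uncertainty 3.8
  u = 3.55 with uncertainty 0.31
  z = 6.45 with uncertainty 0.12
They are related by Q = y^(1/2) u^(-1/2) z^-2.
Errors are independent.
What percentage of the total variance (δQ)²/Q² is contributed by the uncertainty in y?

(δQ/Q)² = (½·δy/y)² + (−½·δu/u)² + (-2·δz/z)²
  y term: (0.5×0.115)² = 0.00331
  u term: (-0.5×0.0873)² = 0.00191
  z term: (-2×0.0186)² = 0.00138
Total = 0.00661. Share from y = 0.00331/0.00661 = 0.502.

50.2%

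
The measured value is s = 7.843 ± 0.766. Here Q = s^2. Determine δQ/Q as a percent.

Q ∝ s^2, so δQ/Q = |2| · δs/s = 2 × 0.0977 = 0.195.

19.5%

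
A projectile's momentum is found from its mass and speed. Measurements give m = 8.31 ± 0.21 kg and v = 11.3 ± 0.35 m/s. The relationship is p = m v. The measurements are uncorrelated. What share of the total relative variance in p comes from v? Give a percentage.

(δp/p)² = (1·δm/m)² + (1·δv/v)²
  m term: (1×0.0253)² = 0.000639
  v term: (1×0.0310)² = 0.000959
Total = 0.00160. Share from v = 0.000959/0.00160 = 0.600.

60.0%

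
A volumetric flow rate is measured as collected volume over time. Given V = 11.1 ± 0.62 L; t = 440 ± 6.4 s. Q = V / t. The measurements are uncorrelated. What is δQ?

0.00146 L/s

Each factor contributes (exponent × relative error)² to (δQ/Q)²:
  (1·δV/V)² = (1×0.0559)² = 0.00312;  (-1·δt/t)² = (-1×0.0145)² = 0.000212
δQ/Q = √(0.00333) = 0.0577
Q = 0.0252 L/s, so δQ = 0.0577 × 0.0252 = 0.00146 L/s.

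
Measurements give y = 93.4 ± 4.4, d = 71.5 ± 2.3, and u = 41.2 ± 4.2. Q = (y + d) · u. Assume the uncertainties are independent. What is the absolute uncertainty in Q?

Let w = y + d = 165. δw = √(δy² + δd²) = √(19.4 + 5.29) = 4.96, so δw/w = 0.0301.
Q is then a monomial in w, u:
δQ/Q = √((δw/w)² + (1·δu/u)²) = √(0.000907 + 0.0104) = 0.106
Q = 6790, so δQ = 0.106 × 6790 = 722.

722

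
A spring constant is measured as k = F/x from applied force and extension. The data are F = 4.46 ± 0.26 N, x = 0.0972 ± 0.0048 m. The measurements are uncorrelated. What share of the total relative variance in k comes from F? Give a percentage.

(δk/k)² = (1·δF/F)² + (-1·δx/x)²
  F term: (1×0.0583)² = 0.00340
  x term: (-1×0.0494)² = 0.00244
Total = 0.00584. Share from F = 0.00340/0.00584 = 0.582.

58.2%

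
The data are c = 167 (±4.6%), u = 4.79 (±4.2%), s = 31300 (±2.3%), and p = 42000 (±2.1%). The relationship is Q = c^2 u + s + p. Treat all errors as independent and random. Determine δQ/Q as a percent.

6.55%

Let w = c^2·u = 1.34e+05. δw/w = √((2·δc/c)² + (1·δu/u)²) = √(0.00846 + 0.00176) = 0.101, so δw = 13500.
Q = w + s + p: δQ = √(δw² + δs² + δp²) = √(1.83e+08 + 5.18e+05 + 7.78e+05) = 13600
Q = 2.07e+05, so δQ/Q = 13600/2.07e+05 = 0.0655.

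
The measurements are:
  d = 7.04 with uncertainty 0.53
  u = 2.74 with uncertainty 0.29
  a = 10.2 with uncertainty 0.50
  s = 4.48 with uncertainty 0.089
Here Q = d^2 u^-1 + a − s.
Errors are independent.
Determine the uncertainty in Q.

Let p = d^2·u^-1 = 18.1. δp/p = √((2·δd/d)² + (-1·δu/u)²) = √(0.0227 + 0.0112) = 0.184, so δp = 3.33.
Q = p + a − s: δQ = √(δp² + δa² + δs²) = √(11.1 + 0.250 + 0.00792) = 3.37

3.37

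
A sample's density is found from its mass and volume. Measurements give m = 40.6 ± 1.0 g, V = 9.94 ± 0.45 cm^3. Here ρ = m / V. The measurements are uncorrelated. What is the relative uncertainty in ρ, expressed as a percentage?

Products/powers → add relative errors in quadrature, weighted by exponent:
  (1·δm/m)² = (1×0.0246)² = 0.000607;  (-1·δV/V)² = (-1×0.0453)² = 0.00205
δρ/ρ = √(0.00266) = 0.0515

5.15%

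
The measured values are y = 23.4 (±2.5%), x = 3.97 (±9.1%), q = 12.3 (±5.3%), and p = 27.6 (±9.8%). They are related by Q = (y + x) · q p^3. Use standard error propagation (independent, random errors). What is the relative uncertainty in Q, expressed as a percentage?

Let u = y + x = 27.4. δu = √(δy² + δx²) = √(0.342 + 0.131) = 0.688, so δu/u = 0.0251.
Q is then a monomial in u, q, p:
δQ/Q = √((δu/u)² + (1·δq/q)² + (3·δp/p)²) = √(0.000631 + 0.00281 + 0.0864) = 0.300

30.0%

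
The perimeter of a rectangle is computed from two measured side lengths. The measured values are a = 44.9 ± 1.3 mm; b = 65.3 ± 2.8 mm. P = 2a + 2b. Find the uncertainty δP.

6.17 mm

Sums and differences: (δP)² = Σ (cᵢ δxᵢ)².
  (2·δa)² = 6.76;  (2·δb)² = 31.4
δP = √(38.1) = 6.17 mm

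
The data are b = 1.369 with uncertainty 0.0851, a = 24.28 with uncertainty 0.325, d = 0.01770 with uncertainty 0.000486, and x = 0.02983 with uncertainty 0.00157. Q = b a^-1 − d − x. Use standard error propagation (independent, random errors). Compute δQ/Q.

0.445

Let p = b·a^-1 = 0.05638. δp/p = √((1·δb/b)² + (-1·δa/a)²) = √(0.00386 + 0.000179) = 0.0636, so δp = 0.00359.
Q = p − d − x: δQ = √(δp² + δd² + δx²) = √(1.29e-05 + 2.36e-07 + 2.46e-06) = 0.00394
Q = 0.008854, so δQ/Q = 0.00394/0.008854 = 0.445.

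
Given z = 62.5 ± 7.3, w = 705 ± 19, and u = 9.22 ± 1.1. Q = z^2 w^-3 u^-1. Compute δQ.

Since Q is a product/quotient, work with relative uncertainties:
  (2·δz/z)² = (2×0.117)² = 0.0546;  (-3·δw/w)² = (-3×0.0270)² = 0.00654;  (-1·δu/u)² = (-1×0.119)² = 0.0142
δQ/Q = √(0.0753) = 0.274
Q = 1.21e-06, so δQ = 0.274 × 1.21e-06 = 3.32e-07.

3.32e-07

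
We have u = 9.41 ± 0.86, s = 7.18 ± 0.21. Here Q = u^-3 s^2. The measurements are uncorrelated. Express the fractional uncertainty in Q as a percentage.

Each factor contributes (exponent × relative error)² to (δQ/Q)²:
  (-3·δu/u)² = (-3×0.0914)² = 0.0752;  (2·δs/s)² = (2×0.0292)² = 0.00342
δQ/Q = √(0.0786) = 0.280

28.0%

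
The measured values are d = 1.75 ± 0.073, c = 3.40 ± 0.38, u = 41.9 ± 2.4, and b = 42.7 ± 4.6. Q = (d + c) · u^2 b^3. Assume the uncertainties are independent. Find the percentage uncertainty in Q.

35.1%

Let w = d + c = 5.15. δw = √(δd² + δc²) = √(0.00533 + 0.144) = 0.387, so δw/w = 0.0751.
Q is then a monomial in w, u, b:
δQ/Q = √((δw/w)² + (2·δu/u)² + (3·δb/b)²) = √(0.00565 + 0.0131 + 0.104) = 0.351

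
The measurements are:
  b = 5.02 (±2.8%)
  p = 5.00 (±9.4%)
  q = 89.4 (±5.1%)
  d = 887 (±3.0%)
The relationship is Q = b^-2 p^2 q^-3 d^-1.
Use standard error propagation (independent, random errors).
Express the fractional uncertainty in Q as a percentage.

Each factor contributes (exponent × relative error)² to (δQ/Q)²:
  (-2·δb/b)² = (-2×0.0280)² = 0.00314;  (2·δp/p)² = (2×0.0940)² = 0.0353;  (-3·δq/q)² = (-3×0.0510)² = 0.0234;  (-1·δd/d)² = (-1×0.0300)² = 0.000900
δQ/Q = √(0.0628) = 0.251

25.1%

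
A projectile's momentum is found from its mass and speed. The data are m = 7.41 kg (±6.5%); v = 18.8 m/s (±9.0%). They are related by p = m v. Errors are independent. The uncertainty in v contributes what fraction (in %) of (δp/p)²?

65.7%

(δp/p)² = (1·δm/m)² + (1·δv/v)²
  m term: (1×0.0650)² = 0.00423
  v term: (1×0.0900)² = 0.00810
Total = 0.0123. Share from v = 0.00810/0.0123 = 0.657.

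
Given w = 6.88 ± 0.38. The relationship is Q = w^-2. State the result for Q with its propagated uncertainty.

Since Q is a product/quotient, work with relative uncertainties:
  (-2·δw/w)² = (-2×0.0552)² = 0.0122
δQ/Q = √(0.0122) = 0.110
Q = 0.0211, so δQ = 0.110 × 0.0211 = 0.00233.

0.0211 ± 0.00233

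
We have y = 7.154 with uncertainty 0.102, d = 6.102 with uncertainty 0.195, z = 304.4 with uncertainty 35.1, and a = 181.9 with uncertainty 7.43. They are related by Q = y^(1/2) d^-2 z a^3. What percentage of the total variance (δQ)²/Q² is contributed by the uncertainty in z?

41.0%

(δQ/Q)² = (½·δy/y)² + (-2·δd/d)² + (1·δz/z)² + (3·δa/a)²
  y term: (0.5×0.0143)² = 5.08e-05
  d term: (-2×0.0320)² = 0.00408
  z term: (1×0.115)² = 0.0133
  a term: (3×0.0408)² = 0.0150
Total = 0.0324. Share from z = 0.0133/0.0324 = 0.410.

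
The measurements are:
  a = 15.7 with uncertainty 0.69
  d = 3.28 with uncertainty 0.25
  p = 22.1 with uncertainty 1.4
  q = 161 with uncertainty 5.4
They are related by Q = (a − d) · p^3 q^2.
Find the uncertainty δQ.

7.3e+08

Let u = a − d = 12.4. δu = √(δa² + δd²) = √(0.476 + 0.0625) = 0.734, so δu/u = 0.0591.
Q is then a monomial in u, p, q:
δQ/Q = √((δu/u)² + (3·δp/p)² + (2·δq/q)²) = √(0.00349 + 0.0361 + 0.00450) = 0.210
Q = 3.47e+09, so δQ = 0.210 × 3.47e+09 = 7.3e+08.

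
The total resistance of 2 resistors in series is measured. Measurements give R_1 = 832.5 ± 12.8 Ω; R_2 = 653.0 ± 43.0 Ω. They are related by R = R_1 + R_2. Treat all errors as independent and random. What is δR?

Each term contributes (cᵢ δxᵢ)² to (δR)²:
  (δR_1)² = 164;  (δR_2)² = 1850
δR = √(2010) = 44.9 Ω

44.9 Ω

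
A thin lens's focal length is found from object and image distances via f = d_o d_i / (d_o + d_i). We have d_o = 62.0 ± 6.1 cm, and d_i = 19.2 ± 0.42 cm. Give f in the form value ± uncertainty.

14.7 ± 0.420 cm

∂f/∂d_o = (d_i/(d_o+d_i))² = 0.0559;  ∂f/∂d_i = (d_o/(d_o+d_i))² = 0.583
δf = √((∂f/∂d_o · δd_o)² + (∂f/∂d_i · δd_i)²) = √(0.116 + 0.0600) = 0.420 cm
f = 14.7 cm.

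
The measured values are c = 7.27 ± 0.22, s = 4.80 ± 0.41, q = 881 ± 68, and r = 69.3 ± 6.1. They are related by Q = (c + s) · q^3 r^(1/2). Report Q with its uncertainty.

Let u = c + s = 12.1. δu = √(δc² + δs²) = √(0.0484 + 0.168) = 0.465, so δu/u = 0.0385.
Q is then a monomial in u, q, r:
δQ/Q = √((δu/u)² + (3·δq/q)² + (½·δr/r)²) = √(0.00149 + 0.0536 + 0.00194) = 0.239
Q = 6.87e+10, so δQ = 0.239 × 6.87e+10 = 1.64e+10.

(6.87 ± 1.64) × 10^10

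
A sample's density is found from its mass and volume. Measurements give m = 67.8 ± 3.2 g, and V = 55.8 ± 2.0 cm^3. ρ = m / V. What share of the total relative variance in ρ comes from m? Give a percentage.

63.4%

(δρ/ρ)² = (1·δm/m)² + (-1·δV/V)²
  m term: (1×0.0472)² = 0.00223
  V term: (-1×0.0358)² = 0.00128
Total = 0.00351. Share from m = 0.00223/0.00351 = 0.634.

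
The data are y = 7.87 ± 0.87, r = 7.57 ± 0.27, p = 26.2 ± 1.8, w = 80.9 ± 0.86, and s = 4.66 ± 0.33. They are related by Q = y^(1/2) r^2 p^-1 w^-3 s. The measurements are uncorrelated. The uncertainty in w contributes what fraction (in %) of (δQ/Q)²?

5.38%

(δQ/Q)² = (½·δy/y)² + (2·δr/r)² + (-1·δp/p)² + (-3·δw/w)² + (1·δs/s)²
  y term: (0.5×0.111)² = 0.00306
  r term: (2×0.0357)² = 0.00509
  p term: (-1×0.0687)² = 0.00472
  w term: (-3×0.0106)² = 0.00102
  s term: (1×0.0708)² = 0.00501
Total = 0.0189. Share from w = 0.00102/0.0189 = 0.0538.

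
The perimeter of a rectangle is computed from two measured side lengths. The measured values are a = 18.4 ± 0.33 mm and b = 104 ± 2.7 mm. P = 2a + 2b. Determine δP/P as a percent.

2.22%

Each term contributes (cᵢ δxᵢ)² to (δP)²:
  (2·δa)² = 0.436;  (2·δb)² = 29.2
δP = √(29.6) = 5.44 mm
P = 245 mm, so δP/P = 5.44/245 = 0.0222.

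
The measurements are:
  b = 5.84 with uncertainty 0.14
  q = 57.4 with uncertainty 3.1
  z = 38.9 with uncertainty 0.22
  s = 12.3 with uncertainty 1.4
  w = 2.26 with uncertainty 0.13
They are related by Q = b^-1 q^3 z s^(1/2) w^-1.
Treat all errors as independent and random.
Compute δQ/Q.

0.183

For a monomial Q ∝ b^-1, q^3, z, s^(1/2), w^-1, fractional errors add in quadrature:
  (-1·δb/b)² = (-1×0.0240)² = 0.000575;  (3·δq/q)² = (3×0.0540)² = 0.0263;  (1·δz/z)² = (1×0.00566)² = 3.2e-05;  (½·δs/s)² = (0.5×0.114)² = 0.00324;  (-1·δw/w)² = (-1×0.0575)² = 0.00331
δQ/Q = √(0.0334) = 0.183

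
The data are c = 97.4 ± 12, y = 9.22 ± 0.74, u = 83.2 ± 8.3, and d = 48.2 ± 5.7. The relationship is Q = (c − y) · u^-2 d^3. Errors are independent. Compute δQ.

612

Let w = c − y = 88.2. δw = √(δc² + δy²) = √(144 + 0.548) = 12.0, so δw/w = 0.136.
Q is then a monomial in w, u, d:
δQ/Q = √((δw/w)² + (-2·δu/u)² + (3·δd/d)²) = √(0.0186 + 0.0398 + 0.126) = 0.429
Q = 1430, so δQ = 0.429 × 1430 = 612.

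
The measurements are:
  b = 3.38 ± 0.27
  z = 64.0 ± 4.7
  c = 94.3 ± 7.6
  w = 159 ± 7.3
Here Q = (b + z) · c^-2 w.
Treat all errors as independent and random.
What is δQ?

Let u = b + z = 67.4. δu = √(δb² + δz²) = √(0.0729 + 22.1) = 4.71, so δu/u = 0.0699.
Q is then a monomial in u, c, w:
δQ/Q = √((δu/u)² + (-2·δc/c)² + (1·δw/w)²) = √(0.00488 + 0.0260 + 0.00211) = 0.182
Q = 1.20, so δQ = 0.182 × 1.20 = 0.219.

0.219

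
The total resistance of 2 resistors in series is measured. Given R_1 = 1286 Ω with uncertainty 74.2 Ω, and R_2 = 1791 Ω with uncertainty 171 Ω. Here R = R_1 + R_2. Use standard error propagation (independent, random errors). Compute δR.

186 Ω

Absolute uncertainties add in quadrature for a linear combination:
  (δR_1)² = 5510;  (δR_2)² = 29200
δR = √(34700) = 186 Ω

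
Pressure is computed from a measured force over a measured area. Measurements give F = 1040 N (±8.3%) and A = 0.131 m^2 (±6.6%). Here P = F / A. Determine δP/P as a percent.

For a monomial P ∝ F, A^-1, fractional errors add in quadrature:
  (1·δF/F)² = (1×0.0830)² = 0.00689;  (-1·δA/A)² = (-1×0.0660)² = 0.00436
δP/P = √(0.0112) = 0.106

10.6%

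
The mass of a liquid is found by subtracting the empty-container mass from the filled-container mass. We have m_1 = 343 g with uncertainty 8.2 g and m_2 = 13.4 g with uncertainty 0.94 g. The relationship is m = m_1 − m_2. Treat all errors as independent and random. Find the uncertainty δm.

8.25 g

For a sum/difference, combine absolute errors in quadrature:
  (δm_1)² = 67.2;  (δm_2)² = 0.884
δm = √(68.1) = 8.25 g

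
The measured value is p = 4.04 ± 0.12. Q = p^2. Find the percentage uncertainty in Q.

Since Q is a product/quotient, work with relative uncertainties:
  (2·δp/p)² = (2×0.0297)² = 0.00353
δQ/Q = √(0.00353) = 0.0594

5.94%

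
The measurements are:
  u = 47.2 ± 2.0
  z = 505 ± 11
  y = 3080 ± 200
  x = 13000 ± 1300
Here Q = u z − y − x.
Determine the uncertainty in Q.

1740

Let p = u·z = 23800. δp/p = √((1·δu/u)² + (1·δz/z)²) = √(0.00180 + 0.000474) = 0.0476, so δp = 1140.
Q = p − y − x: δQ = √(δp² + δy² + δx²) = √(1.29e+06 + 40000 + 1.69e+06) = 1740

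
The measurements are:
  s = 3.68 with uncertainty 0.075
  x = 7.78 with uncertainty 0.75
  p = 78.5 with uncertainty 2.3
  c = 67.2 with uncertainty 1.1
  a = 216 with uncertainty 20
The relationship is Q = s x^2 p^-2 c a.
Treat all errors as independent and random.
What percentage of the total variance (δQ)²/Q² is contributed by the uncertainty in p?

6.89%

(δQ/Q)² = (1·δs/s)² + (2·δx/x)² + (-2·δp/p)² + (1·δc/c)² + (1·δa/a)²
  s term: (1×0.0204)² = 0.000415
  x term: (2×0.0964)² = 0.0372
  p term: (-2×0.0293)² = 0.00343
  c term: (1×0.0164)² = 0.000268
  a term: (1×0.0926)² = 0.00857
Total = 0.0499. Share from p = 0.00343/0.0499 = 0.0689.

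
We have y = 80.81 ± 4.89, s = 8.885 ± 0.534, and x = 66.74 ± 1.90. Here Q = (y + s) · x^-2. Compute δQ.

Let u = y + s = 89.70. δu = √(δy² + δs²) = √(23.9 + 0.285) = 4.92, so δu/u = 0.0548.
Q is then a monomial in u, x:
δQ/Q = √((δu/u)² + (-2·δx/x)²) = √(0.00301 + 0.00324) = 0.0791
Q = 0.02014, so δQ = 0.0791 × 0.02014 = 0.00159.

0.00159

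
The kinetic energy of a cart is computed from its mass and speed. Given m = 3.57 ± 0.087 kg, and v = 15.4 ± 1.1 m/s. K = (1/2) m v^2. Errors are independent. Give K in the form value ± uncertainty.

K is a product of powers, so relative uncertainties combine in quadrature:
  (1·δm/m)² = (1×0.0244)² = 0.000594;  (2·δv/v)² = (2×0.0714)² = 0.0204
δK/K = √(0.0210) = 0.145
K = 423 J, so δK = 0.145 × 423 = 61.3 J.

423 ± 61.3 J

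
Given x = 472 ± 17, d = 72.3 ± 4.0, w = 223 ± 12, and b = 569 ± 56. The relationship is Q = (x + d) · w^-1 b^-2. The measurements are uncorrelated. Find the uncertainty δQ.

Let u = x + d = 544. δu = √(δx² + δd²) = √(289 + 16.0) = 17.5, so δu/u = 0.0321.
Q is then a monomial in u, w, b:
δQ/Q = √((δu/u)² + (-1·δw/w)² + (-2·δb/b)²) = √(0.00103 + 0.00290 + 0.0387) = 0.207
Q = 7.54e-06, so δQ = 0.207 × 7.54e-06 = 1.56e-06.

1.56e-06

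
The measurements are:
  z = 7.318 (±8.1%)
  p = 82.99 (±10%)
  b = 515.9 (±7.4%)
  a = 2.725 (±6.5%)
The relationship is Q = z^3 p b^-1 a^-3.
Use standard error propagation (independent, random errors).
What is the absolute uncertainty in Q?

Products/powers → add relative errors in quadrature, weighted by exponent:
  (3·δz/z)² = (3×0.0810)² = 0.0590;  (1·δp/p)² = (1×0.100)² = 0.0100;  (-1·δb/b)² = (-1×0.0740)² = 0.00548;  (-3·δa/a)² = (-3×0.0650)² = 0.0380
δQ/Q = √(0.113) = 0.335
Q = 3.116, so δQ = 0.335 × 3.116 = 1.05.

1.05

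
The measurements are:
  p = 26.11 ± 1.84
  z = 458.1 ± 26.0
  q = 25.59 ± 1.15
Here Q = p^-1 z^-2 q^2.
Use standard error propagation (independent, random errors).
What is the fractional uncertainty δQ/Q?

Each factor contributes (exponent × relative error)² to (δQ/Q)²:
  (-1·δp/p)² = (-1×0.0705)² = 0.00497;  (-2·δz/z)² = (-2×0.0568)² = 0.0129;  (2·δq/q)² = (2×0.0449)² = 0.00808
δQ/Q = √(0.0259) = 0.161

0.161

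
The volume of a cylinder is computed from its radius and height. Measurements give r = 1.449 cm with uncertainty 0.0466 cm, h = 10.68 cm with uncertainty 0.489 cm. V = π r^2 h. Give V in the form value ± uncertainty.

V is a product of powers, so relative uncertainties combine in quadrature:
  (2·δr/r)² = (2×0.0322)² = 0.00414;  (1·δh/h)² = (1×0.0458)² = 0.00210
δV/V = √(0.00623) = 0.0790
V = 70.45 cm^3, so δV = 0.0790 × 70.45 = 5.56 cm^3.

70.45 ± 5.56 cm^3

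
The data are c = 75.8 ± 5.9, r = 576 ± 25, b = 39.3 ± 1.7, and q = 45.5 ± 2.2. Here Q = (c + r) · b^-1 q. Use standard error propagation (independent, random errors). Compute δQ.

57.3

Let u = c + r = 652. δu = √(δc² + δr²) = √(34.8 + 625) = 25.7, so δu/u = 0.0394.
Q is then a monomial in u, b, q:
δQ/Q = √((δu/u)² + (-1·δb/b)² + (1·δq/q)²) = √(0.00155 + 0.00187 + 0.00234) = 0.0759
Q = 755, so δQ = 0.0759 × 755 = 57.3.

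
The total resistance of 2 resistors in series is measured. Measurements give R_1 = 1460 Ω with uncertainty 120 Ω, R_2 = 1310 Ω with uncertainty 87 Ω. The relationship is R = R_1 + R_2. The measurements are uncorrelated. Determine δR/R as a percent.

For a sum/difference, combine absolute errors in quadrature:
  (δR_1)² = 14400;  (δR_2)² = 7570
δR = √(22000) = 148 Ω
R = 2770 Ω, so δR/R = 148/2770 = 0.0535.

5.35%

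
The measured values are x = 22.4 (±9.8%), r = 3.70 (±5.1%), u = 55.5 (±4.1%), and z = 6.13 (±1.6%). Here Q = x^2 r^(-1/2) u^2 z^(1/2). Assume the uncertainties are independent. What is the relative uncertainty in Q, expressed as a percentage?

Q is a product of powers, so relative uncertainties combine in quadrature:
  (2·δx/x)² = (2×0.0980)² = 0.0384;  (−½·δr/r)² = (-0.5×0.0510)² = 0.000650;  (2·δu/u)² = (2×0.0410)² = 0.00672;  (½·δz/z)² = (0.5×0.0160)² = 6.4e-05
δQ/Q = √(0.0459) = 0.214

21.4%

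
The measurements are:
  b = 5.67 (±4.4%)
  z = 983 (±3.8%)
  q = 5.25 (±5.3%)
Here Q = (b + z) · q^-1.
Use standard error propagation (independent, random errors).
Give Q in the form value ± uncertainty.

188 ± 12.3

Let u = b + z = 989. δu = √(δb² + δz²) = √(0.0622 + 1400) = 37.4, so δu/u = 0.0378.
Q is then a monomial in u, q:
δQ/Q = √((δu/u)² + (-1·δq/q)²) = √(0.00143 + 0.00281) = 0.0651
Q = 188, so δQ = 0.0651 × 188 = 12.3.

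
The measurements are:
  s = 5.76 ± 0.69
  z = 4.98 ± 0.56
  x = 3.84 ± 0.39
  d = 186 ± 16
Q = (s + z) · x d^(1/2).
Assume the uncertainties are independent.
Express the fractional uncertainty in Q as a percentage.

Let u = s + z = 10.7. δu = √(δs² + δz²) = √(0.476 + 0.314) = 0.889, so δu/u = 0.0827.
Q is then a monomial in u, x, d:
δQ/Q = √((δu/u)² + (1·δx/x)² + (½·δd/d)²) = √(0.00685 + 0.0103 + 0.00185) = 0.138

13.8%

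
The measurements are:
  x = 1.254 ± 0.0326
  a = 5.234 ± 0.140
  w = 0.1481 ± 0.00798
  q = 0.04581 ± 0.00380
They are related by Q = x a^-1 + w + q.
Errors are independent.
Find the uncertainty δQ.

Let p = x·a^-1 = 0.2396. δp/p = √((1·δx/x)² + (-1·δa/a)²) = √(0.000676 + 0.000715) = 0.0373, so δp = 0.00894.
Q = p + w + q: δQ = √(δp² + δw² + δq²) = √(7.99e-05 + 6.37e-05 + 1.44e-05) = 0.0126

0.0126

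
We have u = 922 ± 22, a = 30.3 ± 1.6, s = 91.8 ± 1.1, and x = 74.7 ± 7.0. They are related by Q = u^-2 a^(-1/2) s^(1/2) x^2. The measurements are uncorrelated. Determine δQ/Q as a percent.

19.5%

Since Q is a product/quotient, work with relative uncertainties:
  (-2·δu/u)² = (-2×0.0239)² = 0.00228;  (−½·δa/a)² = (-0.5×0.0528)² = 0.000697;  (½·δs/s)² = (0.5×0.0120)² = 3.59e-05;  (2·δx/x)² = (2×0.0937)² = 0.0351
δQ/Q = √(0.0381) = 0.195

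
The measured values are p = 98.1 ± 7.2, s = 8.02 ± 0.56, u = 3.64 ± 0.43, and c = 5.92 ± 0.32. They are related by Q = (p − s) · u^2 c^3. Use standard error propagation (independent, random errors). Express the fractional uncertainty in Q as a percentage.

Let w = p − s = 90.1. δw = √(δp² + δs²) = √(51.8 + 0.314) = 7.22, so δw/w = 0.0802.
Q is then a monomial in w, u, c:
δQ/Q = √((δw/w)² + (2·δu/u)² + (3·δc/c)²) = √(0.00643 + 0.0558 + 0.0263) = 0.298

29.8%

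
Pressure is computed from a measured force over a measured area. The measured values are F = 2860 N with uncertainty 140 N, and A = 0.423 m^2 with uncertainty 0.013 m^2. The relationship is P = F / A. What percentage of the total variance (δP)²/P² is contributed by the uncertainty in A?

(δP/P)² = (1·δF/F)² + (-1·δA/A)²
  F term: (1×0.0490)² = 0.00240
  A term: (-1×0.0307)² = 0.000945
Total = 0.00334. Share from A = 0.000945/0.00334 = 0.283.

28.3%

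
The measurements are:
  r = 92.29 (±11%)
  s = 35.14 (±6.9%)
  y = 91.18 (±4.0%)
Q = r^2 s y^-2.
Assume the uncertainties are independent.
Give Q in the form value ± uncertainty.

Each factor contributes (exponent × relative error)² to (δQ/Q)²:
  (2·δr/r)² = (2×0.110)² = 0.0484;  (1·δs/s)² = (1×0.0690)² = 0.00476;  (-2·δy/y)² = (-2×0.0400)² = 0.00640
δQ/Q = √(0.0596) = 0.244
Q = 36.00, so δQ = 0.244 × 36.00 = 8.79.

36.00 ± 8.79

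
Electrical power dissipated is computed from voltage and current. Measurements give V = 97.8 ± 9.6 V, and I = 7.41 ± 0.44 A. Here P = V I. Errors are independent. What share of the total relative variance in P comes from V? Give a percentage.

(δP/P)² = (1·δV/V)² + (1·δI/I)²
  V term: (1×0.0982)² = 0.00964
  I term: (1×0.0594)² = 0.00353
Total = 0.0132. Share from V = 0.00964/0.0132 = 0.732.

73.2%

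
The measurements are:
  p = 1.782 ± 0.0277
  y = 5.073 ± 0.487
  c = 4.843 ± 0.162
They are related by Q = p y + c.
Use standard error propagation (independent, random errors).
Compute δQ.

Let w = p·y = 9.040. δw/w = √((1·δp/p)² + (1·δy/y)²) = √(0.000242 + 0.00922) = 0.0972, so δw = 0.879.
Q = w + c: δQ = √(δw² + δc²) = √(0.773 + 0.0262) = 0.894

0.894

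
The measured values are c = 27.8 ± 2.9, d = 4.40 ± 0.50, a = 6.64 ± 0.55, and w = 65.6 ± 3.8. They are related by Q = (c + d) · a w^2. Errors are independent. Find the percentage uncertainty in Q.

Let u = c + d = 32.2. δu = √(δc² + δd²) = √(8.41 + 0.250) = 2.94, so δu/u = 0.0914.
Q is then a monomial in u, a, w:
δQ/Q = √((δu/u)² + (1·δa/a)² + (2·δw/w)²) = √(0.00835 + 0.00686 + 0.0134) = 0.169

16.9%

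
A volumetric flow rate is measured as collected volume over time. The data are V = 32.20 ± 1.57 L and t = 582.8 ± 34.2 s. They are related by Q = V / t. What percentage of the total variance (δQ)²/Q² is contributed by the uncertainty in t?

(δQ/Q)² = (1·δV/V)² + (-1·δt/t)²
  V term: (1×0.0488)² = 0.00238
  t term: (-1×0.0587)² = 0.00344
Total = 0.00582. Share from t = 0.00344/0.00582 = 0.592.

59.2%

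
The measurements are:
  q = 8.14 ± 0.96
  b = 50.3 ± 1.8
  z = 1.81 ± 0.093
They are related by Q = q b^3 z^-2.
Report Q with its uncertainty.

Products/powers → add relative errors in quadrature, weighted by exponent:
  (1·δq/q)² = (1×0.118)² = 0.0139;  (3·δb/b)² = (3×0.0358)² = 0.0115;  (-2·δz/z)² = (-2×0.0514)² = 0.0106
δQ/Q = √(0.0360) = 0.190
Q = 3.16e+05, so δQ = 0.190 × 3.16e+05 = 60000.

(3.16 ± 0.600) × 10^5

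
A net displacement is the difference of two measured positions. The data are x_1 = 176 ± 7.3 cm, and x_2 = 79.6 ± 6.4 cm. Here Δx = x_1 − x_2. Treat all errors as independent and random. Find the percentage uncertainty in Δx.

10.1%

For a sum/difference, combine absolute errors in quadrature:
  (δx_1)² = 53.3;  (δx_2)² = 41.0
δΔx = √(94.2) = 9.71 cm
Δx = 96.4 cm, so δΔx/Δx = 9.71/96.4 = 0.101.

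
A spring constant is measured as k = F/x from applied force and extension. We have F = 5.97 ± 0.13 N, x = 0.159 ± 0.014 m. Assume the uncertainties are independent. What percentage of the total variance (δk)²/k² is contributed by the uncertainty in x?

94.2%

(δk/k)² = (1·δF/F)² + (-1·δx/x)²
  F term: (1×0.0218)² = 0.000474
  x term: (-1×0.0881)² = 0.00775
Total = 0.00823. Share from x = 0.00775/0.00823 = 0.942.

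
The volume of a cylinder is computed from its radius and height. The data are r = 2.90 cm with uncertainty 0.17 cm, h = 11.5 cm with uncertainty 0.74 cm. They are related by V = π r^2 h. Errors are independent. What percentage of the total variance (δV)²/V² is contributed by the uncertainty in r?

76.9%

(δV/V)² = (2·δr/r)² + (1·δh/h)²
  r term: (2×0.0586)² = 0.0137
  h term: (1×0.0643)² = 0.00414
Total = 0.0179. Share from r = 0.0137/0.0179 = 0.769.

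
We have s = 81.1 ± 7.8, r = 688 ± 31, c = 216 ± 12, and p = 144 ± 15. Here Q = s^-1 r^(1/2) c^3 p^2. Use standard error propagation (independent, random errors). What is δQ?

1.92e+10

For a monomial Q ∝ s^-1, r^(1/2), c^3, p^2, fractional errors add in quadrature:
  (-1·δs/s)² = (-1×0.0962)² = 0.00925;  (½·δr/r)² = (0.5×0.0451)² = 0.000508;  (3·δc/c)² = (3×0.0556)² = 0.0278;  (2·δp/p)² = (2×0.104)² = 0.0434
δQ/Q = √(0.0809) = 0.284
Q = 6.76e+10, so δQ = 0.284 × 6.76e+10 = 1.92e+10.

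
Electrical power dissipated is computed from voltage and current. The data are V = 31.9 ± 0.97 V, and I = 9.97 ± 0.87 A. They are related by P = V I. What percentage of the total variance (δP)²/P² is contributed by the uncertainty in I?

(δP/P)² = (1·δV/V)² + (1·δI/I)²
  V term: (1×0.0304)² = 0.000925
  I term: (1×0.0873)² = 0.00761
Total = 0.00854. Share from I = 0.00761/0.00854 = 0.892.

89.2%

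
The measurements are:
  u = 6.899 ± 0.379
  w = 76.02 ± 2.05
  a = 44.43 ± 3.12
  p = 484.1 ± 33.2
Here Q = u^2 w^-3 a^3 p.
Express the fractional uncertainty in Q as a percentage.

26.0%

Products/powers → add relative errors in quadrature, weighted by exponent:
  (2·δu/u)² = (2×0.0549)² = 0.0121;  (-3·δw/w)² = (-3×0.0270)² = 0.00654;  (3·δa/a)² = (3×0.0702)² = 0.0444;  (1·δp/p)² = (1×0.0686)² = 0.00470
δQ/Q = √(0.0677) = 0.260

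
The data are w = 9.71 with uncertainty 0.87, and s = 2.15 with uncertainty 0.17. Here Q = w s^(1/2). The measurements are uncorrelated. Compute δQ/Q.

Q is a product of powers, so relative uncertainties combine in quadrature:
  (1·δw/w)² = (1×0.0896)² = 0.00803;  (½·δs/s)² = (0.5×0.0791)² = 0.00156
δQ/Q = √(0.00959) = 0.0979

0.0979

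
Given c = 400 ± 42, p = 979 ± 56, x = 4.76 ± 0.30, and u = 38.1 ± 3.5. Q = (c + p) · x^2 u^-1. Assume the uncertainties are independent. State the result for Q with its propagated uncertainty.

820 ± 135

Let w = c + p = 1380. δw = √(δc² + δp²) = √(1760 + 3140) = 70.0, so δw/w = 0.0508.
Q is then a monomial in w, x, u:
δQ/Q = √((δw/w)² + (2·δx/x)² + (-1·δu/u)²) = √(0.00258 + 0.0159 + 0.00844) = 0.164
Q = 820, so δQ = 0.164 × 820 = 135.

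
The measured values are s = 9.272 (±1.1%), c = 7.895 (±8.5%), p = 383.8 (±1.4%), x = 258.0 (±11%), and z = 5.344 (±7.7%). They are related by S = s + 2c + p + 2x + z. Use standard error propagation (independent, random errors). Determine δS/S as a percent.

6.13%

S is a linear combination, so absolute uncertainties add in quadrature:
  (δs)² = 0.0104;  (2·δc)² = 1.80;  (δp)² = 28.9;  (2·δx)² = 3220;  (δz)² = 0.169
δS = √(3250) = 57.0
S = 930.2, so δS/S = 57.0/930.2 = 0.0613.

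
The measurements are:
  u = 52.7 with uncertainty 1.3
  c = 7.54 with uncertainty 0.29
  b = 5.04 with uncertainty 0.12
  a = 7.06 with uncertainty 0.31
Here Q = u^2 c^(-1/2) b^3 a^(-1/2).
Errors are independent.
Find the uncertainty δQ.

4460

For a monomial Q ∝ u^2, c^(-1/2), b^3, a^(-1/2), fractional errors add in quadrature:
  (2·δu/u)² = (2×0.0247)² = 0.00243;  (−½·δc/c)² = (-0.5×0.0385)² = 0.000370;  (3·δb/b)² = (3×0.0238)² = 0.00510;  (−½·δa/a)² = (-0.5×0.0439)² = 0.000482
δQ/Q = √(0.00839) = 0.0916
Q = 48700, so δQ = 0.0916 × 48700 = 4460.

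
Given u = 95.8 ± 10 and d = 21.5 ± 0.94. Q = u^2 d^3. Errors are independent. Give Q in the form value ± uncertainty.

Each factor contributes (exponent × relative error)² to (δQ/Q)²:
  (2·δu/u)² = (2×0.104)² = 0.0436;  (3·δd/d)² = (3×0.0437)² = 0.0172
δQ/Q = √(0.0608) = 0.247
Q = 9.12e+07, so δQ = 0.247 × 9.12e+07 = 2.25e+07.

(9.12 ± 2.25) × 10^7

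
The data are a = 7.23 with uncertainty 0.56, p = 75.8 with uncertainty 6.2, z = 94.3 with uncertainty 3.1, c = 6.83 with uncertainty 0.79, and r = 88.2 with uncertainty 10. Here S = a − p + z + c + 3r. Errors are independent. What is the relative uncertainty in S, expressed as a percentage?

10.4%

Absolute uncertainties add in quadrature for a linear combination:
  (δa)² = 0.314;  (δp)² = 38.4;  (δz)² = 9.61;  (δc)² = 0.624;  (3·δr)² = 900
δS = √(949) = 30.8
S = 297, so δS/S = 30.8/297 = 0.104.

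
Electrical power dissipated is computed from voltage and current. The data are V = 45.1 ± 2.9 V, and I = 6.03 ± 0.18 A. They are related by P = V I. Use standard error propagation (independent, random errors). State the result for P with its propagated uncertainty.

272 ± 19.3 W

Relative error in a monomial: (δP/P)² = Σ (nᵢ · δxᵢ/xᵢ)².
  (1·δV/V)² = (1×0.0643)² = 0.00413;  (1·δI/I)² = (1×0.0299)² = 0.000891
δP/P = √(0.00503) = 0.0709
P = 272 W, so δP = 0.0709 × 272 = 19.3 W.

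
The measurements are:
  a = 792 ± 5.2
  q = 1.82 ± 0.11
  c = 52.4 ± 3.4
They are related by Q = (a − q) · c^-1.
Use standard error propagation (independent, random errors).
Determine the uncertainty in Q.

0.983

Let u = a − q = 790. δu = √(δa² + δq²) = √(27.0 + 0.0121) = 5.20, so δu/u = 0.00658.
Q is then a monomial in u, c:
δQ/Q = √((δu/u)² + (-1·δc/c)²) = √(4.33e-05 + 0.00421) = 0.0652
Q = 15.1, so δQ = 0.0652 × 15.1 = 0.983.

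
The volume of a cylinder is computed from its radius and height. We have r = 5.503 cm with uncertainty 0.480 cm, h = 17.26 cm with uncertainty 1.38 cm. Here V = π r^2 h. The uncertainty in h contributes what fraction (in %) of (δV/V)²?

17.4%

(δV/V)² = (2·δr/r)² + (1·δh/h)²
  r term: (2×0.0872)² = 0.0304
  h term: (1×0.0800)² = 0.00639
Total = 0.0368. Share from h = 0.00639/0.0368 = 0.174.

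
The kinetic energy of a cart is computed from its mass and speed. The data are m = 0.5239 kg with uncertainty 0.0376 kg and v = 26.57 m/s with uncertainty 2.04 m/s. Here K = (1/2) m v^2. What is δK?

Each factor contributes (exponent × relative error)² to (δK/K)²:
  (1·δm/m)² = (1×0.0718)² = 0.00515;  (2·δv/v)² = (2×0.0768)² = 0.0236
δK/K = √(0.0287) = 0.170
K = 184.9 J, so δK = 0.170 × 184.9 = 31.3 J.

31.3 J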